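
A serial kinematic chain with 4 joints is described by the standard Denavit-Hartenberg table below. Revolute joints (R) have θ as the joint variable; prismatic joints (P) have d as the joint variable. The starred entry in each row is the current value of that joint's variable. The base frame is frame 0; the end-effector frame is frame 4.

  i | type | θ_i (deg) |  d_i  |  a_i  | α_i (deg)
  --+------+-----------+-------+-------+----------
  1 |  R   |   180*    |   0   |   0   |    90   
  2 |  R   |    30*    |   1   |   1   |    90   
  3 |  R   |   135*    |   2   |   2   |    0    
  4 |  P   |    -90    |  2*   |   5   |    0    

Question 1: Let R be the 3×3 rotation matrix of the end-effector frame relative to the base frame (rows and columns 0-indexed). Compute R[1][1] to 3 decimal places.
0.707

End-effector y-axis (col 1 of R) = (0.6124,0.7071,-0.3536)
R[1][1] = 0.7071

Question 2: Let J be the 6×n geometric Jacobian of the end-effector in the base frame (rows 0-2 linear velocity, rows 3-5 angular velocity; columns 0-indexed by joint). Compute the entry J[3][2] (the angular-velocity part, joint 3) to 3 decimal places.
axis z_2 = (-0.5000,0.0000,-0.8660); lever o_n−o_2 = (-3.8371,4.9497,-2.4034)
cross product → J_v[:, 2] = (4.2866,2.1213,-2.4749)
J_ω[:, 2] = z_2
entry J[3][2] = -0.5000

-0.500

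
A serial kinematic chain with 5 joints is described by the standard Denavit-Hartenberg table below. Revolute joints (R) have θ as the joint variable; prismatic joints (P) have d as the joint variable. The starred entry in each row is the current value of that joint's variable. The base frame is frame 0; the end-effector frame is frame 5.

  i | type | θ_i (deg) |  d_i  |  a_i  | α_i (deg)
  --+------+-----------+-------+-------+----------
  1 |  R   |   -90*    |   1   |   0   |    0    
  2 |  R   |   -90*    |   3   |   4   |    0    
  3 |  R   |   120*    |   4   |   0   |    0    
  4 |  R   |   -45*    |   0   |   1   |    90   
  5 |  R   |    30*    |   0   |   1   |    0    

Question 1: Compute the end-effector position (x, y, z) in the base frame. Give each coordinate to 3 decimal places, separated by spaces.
after link 1: o_1 = (0.0000, 0.0000, 1.0000)
after link 2: o_2 = (-4.0000, -0.0000, 4.0000)
after link 3: o_3 = (-4.0000, -0.0000, 8.0000)
after link 4: o_4 = (-4.2588, -0.9659, 8.0000)
after link 5: o_5 = (-4.4830, -1.8024, 8.5000)

-4.483 -1.802 8.500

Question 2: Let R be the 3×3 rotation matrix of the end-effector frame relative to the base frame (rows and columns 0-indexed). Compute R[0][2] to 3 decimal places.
-0.966

End-effector z-axis (col 2 of R) = (-0.9659,0.2588,0.0000)
R[0][2] = -0.9659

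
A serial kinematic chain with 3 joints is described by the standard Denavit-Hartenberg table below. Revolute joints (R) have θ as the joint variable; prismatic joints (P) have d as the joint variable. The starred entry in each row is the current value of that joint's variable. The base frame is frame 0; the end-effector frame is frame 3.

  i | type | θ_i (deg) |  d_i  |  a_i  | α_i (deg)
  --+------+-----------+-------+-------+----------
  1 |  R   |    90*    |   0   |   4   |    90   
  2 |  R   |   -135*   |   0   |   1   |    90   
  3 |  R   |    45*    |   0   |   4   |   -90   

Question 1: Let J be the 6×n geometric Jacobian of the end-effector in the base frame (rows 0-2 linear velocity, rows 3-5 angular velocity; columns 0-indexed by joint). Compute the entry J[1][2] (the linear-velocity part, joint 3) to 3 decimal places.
2.000

axis z_2 = (-0.0000,-0.7071,0.7071); lever o_n−o_2 = (2.8284,-2.0000,-2.0000)
cross product → J_v[:, 2] = (2.8284,2.0000,2.0000)
J_ω[:, 2] = z_2
entry J[1][2] = 2.0000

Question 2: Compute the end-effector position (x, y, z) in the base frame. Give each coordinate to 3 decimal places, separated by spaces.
2.828 1.293 -2.707

after link 1: o_1 = (0.0000, 4.0000, 0.0000)
after link 2: o_2 = (0.0000, 3.2929, -0.7071)
after link 3: o_3 = (2.8284, 1.2929, -2.7071)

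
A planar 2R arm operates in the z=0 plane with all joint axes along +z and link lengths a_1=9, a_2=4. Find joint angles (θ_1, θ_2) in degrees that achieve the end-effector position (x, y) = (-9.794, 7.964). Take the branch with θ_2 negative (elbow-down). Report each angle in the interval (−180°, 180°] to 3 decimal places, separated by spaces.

cos θ_2 = (159.3477−9²−4²)/(2·9·4) = 0.8659; θ_2 = -30.0097° (elbow-down)
β = atan2(7.9640,-9.7940) = 140.8837°; ψ = atan2(-2.0006,12.4638) = -9.1189°
θ_1 = β − ψ = 150.0026°

150.003 -30.010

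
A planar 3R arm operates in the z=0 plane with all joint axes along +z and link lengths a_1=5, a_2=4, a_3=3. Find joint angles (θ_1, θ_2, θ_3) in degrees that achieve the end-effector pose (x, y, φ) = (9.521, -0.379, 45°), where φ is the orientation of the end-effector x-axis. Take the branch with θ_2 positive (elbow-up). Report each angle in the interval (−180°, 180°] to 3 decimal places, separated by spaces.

wrist centre = target − a_3·(cos φ, sin φ) = (7.3997, -2.5003)
cos θ_2 = (61.0069−5²−4²)/(2·5·4) = 0.5002; θ_2 = 59.9887° (elbow-up)
β = atan2(-2.5003,7.3997) = -18.6699°; ψ = atan2(3.4637,7.0007) = 26.3247°
θ_1 = β − ψ = -44.9946°
θ_3 = φ − θ_1 − θ_2 = 30.0059° (wrapped to (-180°,180°])

-44.995 59.989 30.006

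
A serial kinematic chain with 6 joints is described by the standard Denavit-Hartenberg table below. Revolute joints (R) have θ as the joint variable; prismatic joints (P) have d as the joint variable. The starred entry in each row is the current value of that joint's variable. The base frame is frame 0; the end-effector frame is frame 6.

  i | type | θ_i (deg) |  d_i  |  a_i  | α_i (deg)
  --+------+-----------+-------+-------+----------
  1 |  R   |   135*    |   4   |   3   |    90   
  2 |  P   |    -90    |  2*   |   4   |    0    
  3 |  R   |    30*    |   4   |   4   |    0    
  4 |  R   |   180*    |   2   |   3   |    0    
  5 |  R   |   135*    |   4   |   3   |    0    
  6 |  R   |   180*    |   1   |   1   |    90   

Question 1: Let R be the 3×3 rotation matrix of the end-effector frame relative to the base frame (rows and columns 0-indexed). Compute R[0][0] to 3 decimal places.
-0.183

End-effector x-axis (col 0 of R) = (-0.1830,0.1830,0.9659)
R[0][0] = -0.1830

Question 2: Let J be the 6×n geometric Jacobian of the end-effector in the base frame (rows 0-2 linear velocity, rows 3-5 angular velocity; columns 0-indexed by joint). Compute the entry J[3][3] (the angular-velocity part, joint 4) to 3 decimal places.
axis z_3 = (0.7071,0.7071,0.0000); lever o_n−o_3 = (6.3764,3.5231,0.6662)
cross product → J_v[:, 3] = (0.4711,-0.4711,-2.0176)
J_ω[:, 3] = z_3
entry J[3][3] = 0.7071

0.707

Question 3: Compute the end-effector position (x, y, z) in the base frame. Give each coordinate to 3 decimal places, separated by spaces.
after link 1: o_1 = (-2.1213, 2.1213, 4.0000)
after link 2: o_2 = (-0.7071, 3.5355, 0.0000)
after link 3: o_3 = (0.7071, 7.7782, -3.4641)
after link 4: o_4 = (3.1820, 8.1317, -0.8660)
after link 5: o_5 = (6.5594, 10.4111, -3.7638)
after link 6: o_6 = (7.0835, 11.3012, -2.7979)

7.084 11.301 -2.798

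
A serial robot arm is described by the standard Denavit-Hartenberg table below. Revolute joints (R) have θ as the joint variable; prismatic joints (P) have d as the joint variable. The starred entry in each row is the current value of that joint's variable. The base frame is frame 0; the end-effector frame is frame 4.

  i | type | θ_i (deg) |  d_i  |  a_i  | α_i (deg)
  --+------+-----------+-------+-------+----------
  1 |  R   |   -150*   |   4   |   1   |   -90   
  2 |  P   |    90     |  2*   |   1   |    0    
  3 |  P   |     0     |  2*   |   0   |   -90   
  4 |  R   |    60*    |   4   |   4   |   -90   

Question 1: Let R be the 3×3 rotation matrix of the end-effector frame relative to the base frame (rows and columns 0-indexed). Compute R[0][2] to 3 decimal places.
End-effector z-axis (col 2 of R) = (-0.2500,0.4330,0.8660)
R[0][2] = -0.2500

-0.250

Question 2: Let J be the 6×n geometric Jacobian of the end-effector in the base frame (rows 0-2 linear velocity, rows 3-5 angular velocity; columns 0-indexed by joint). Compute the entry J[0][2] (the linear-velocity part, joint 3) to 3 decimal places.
prismatic axis z_2 = (0.5000,-0.8660,0.0000)
J_v[:, 2] = z_2; J_ω[:, 2] = (0,0,0)
entry J[0][2] = 0.5000

0.500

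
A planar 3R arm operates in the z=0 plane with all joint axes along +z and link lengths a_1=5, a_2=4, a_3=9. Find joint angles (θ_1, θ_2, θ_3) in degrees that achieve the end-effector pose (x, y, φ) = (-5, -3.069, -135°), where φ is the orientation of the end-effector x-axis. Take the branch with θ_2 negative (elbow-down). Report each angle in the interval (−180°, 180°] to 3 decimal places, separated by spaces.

wrist centre = target − a_3·(cos φ, sin φ) = (1.3640, 3.2950)
cos θ_2 = (12.7172−5²−4²)/(2·5·4) = -0.7071; θ_2 = -134.9971° (elbow-down)
β = atan2(3.2950,1.3640) = 67.5127°; ψ = atan2(-2.8286,2.1717) = -52.4837°
θ_1 = β − ψ = 119.9964°
θ_3 = φ − θ_1 − θ_2 = -119.9993° (wrapped to (-180°,180°])

119.996 -134.997 -119.999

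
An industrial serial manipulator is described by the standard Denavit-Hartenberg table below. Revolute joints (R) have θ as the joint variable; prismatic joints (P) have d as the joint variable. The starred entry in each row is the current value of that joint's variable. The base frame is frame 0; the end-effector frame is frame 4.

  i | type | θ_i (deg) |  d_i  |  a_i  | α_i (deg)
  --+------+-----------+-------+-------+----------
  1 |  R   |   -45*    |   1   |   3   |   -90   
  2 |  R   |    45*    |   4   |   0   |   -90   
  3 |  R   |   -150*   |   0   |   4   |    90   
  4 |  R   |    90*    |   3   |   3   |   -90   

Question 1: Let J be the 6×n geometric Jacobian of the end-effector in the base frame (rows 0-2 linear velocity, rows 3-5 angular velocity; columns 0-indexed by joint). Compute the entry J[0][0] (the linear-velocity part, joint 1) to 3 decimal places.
-4.266

axis z_0 = ẑ; lever o_n−o_0 = (0.5448,4.2663,2.3888)
cross product → J_v[:, 0] = (-4.2663,0.5448,0.0000)
J_ω[:, 0] = z_0
entry J[0][0] = -4.2663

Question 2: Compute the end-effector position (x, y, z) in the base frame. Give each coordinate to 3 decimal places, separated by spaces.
after link 1: o_1 = (2.1213, -2.1213, 1.0000)
after link 2: o_2 = (4.9497, 0.7071, 1.0000)
after link 3: o_3 = (4.6319, 3.8534, 3.4495)
after link 4: o_4 = (0.5448, 4.2663, 2.3888)

0.545 4.266 2.389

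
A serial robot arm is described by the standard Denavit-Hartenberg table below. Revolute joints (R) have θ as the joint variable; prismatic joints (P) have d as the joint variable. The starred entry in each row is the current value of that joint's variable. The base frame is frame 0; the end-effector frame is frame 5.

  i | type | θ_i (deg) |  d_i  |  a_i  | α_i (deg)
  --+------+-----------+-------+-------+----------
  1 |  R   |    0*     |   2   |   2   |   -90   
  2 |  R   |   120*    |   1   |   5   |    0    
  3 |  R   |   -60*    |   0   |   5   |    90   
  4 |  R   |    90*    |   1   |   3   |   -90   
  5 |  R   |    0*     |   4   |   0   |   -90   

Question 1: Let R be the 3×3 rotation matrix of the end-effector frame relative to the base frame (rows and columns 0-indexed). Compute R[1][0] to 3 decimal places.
1.000

End-effector x-axis (col 0 of R) = (-0.0000,1.0000,-0.0000)
R[1][0] = 1.0000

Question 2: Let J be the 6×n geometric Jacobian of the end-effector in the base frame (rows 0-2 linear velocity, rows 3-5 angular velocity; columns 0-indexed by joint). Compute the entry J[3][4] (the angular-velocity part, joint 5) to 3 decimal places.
-0.500

axis z_4 = (-0.5000,0.0000,0.8660); lever o_n−o_4 = (-2.0000,0.0000,3.4641)
cross product → J_v[:, 4] = (0.0000,0.0000,0.0000)
J_ω[:, 4] = z_4
entry J[3][4] = -0.5000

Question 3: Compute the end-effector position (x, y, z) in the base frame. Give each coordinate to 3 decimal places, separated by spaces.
0.866 4.000 -2.696

after link 1: o_1 = (2.0000, 0.0000, 2.0000)
after link 2: o_2 = (-0.5000, 1.0000, -2.3301)
after link 3: o_3 = (2.0000, 1.0000, -6.6603)
after link 4: o_4 = (2.8660, 4.0000, -6.1603)
after link 5: o_5 = (0.8660, 4.0000, -2.6962)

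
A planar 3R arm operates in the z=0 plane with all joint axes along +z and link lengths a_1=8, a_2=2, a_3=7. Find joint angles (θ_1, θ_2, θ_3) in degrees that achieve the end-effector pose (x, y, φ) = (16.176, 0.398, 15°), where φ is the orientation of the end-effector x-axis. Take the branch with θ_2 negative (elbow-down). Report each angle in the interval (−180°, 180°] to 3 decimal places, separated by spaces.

0.001 -44.989 59.988

wrist centre = target − a_3·(cos φ, sin φ) = (9.4145, -1.4137)
cos θ_2 = (90.6318−8²−2²)/(2·8·2) = 0.7072; θ_2 = -44.9889° (elbow-down)
β = atan2(-1.4137,9.4145) = -8.5400°; ψ = atan2(-1.4139,9.4145) = -8.5413°
θ_1 = β − ψ = 0.0012°
θ_3 = φ − θ_1 − θ_2 = 59.9876° (wrapped to (-180°,180°])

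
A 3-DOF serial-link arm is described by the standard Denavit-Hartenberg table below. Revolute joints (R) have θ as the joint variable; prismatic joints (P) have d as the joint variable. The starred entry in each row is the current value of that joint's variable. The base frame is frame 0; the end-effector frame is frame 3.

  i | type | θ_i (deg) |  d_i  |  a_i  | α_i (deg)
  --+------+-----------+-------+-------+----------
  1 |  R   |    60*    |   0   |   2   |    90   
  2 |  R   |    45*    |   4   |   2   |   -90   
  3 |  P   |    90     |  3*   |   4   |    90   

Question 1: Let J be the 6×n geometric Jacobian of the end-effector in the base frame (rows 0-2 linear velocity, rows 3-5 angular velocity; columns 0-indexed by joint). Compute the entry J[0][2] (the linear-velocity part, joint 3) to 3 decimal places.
-0.354

prismatic axis z_2 = (-0.3536,-0.6124,0.7071)
J_v[:, 2] = z_2; J_ω[:, 2] = (0,0,0)
entry J[0][2] = -0.3536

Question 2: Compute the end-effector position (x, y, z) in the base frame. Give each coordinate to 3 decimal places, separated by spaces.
after link 1: o_1 = (1.0000, 1.7321, 0.0000)
after link 2: o_2 = (5.1712, 0.9568, 1.4142)
after link 3: o_3 = (0.6464, 1.1197, 3.5355)

0.646 1.120 3.536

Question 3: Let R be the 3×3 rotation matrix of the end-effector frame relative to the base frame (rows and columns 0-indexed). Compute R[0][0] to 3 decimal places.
End-effector x-axis (col 0 of R) = (-0.8660,0.5000,0.0000)
R[0][0] = -0.8660

-0.866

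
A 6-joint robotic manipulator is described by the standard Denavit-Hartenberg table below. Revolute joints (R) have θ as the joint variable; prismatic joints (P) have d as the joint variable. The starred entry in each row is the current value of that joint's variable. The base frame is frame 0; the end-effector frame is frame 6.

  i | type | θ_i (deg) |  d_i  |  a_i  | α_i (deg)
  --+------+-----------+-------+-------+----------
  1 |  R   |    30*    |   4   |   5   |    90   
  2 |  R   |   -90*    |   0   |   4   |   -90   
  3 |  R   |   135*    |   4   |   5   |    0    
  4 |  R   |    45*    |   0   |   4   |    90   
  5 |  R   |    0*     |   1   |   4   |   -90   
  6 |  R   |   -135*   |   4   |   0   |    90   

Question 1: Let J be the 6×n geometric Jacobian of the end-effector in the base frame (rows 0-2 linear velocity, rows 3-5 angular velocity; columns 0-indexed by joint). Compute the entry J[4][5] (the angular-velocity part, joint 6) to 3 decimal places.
axis z_5 = (0.8660,0.5000,0.0000); lever o_n−o_5 = (3.4641,2.0000,0.0000)
cross product → J_v[:, 5] = (-0.0000,0.0000,0.0000)
J_ω[:, 5] = z_5
entry J[4][5] = 0.5000

0.500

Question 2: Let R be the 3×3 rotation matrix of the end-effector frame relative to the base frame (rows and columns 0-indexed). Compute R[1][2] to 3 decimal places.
-0.612

End-effector z-axis (col 2 of R) = (0.3536,-0.6124,-0.7071)
R[1][2] = -0.6124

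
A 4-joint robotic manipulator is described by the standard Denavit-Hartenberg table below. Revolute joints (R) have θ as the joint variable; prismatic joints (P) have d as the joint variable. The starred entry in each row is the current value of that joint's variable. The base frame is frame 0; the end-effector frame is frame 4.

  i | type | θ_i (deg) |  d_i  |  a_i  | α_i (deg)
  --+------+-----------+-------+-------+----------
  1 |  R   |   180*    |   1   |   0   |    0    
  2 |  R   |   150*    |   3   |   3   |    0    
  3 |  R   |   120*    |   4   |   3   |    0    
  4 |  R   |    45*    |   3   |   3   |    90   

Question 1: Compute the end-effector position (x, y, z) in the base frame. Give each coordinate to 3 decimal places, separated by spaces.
0.477 3.621 11.000

after link 1: o_1 = (0.0000, 0.0000, 1.0000)
after link 2: o_2 = (2.5981, -1.5000, 4.0000)
after link 3: o_3 = (2.5981, 1.5000, 8.0000)
after link 4: o_4 = (0.4768, 3.6213, 11.0000)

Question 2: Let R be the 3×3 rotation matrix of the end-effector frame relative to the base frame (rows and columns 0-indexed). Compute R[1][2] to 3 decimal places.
End-effector z-axis (col 2 of R) = (0.7071,0.7071,0.0000)
R[1][2] = 0.7071

0.707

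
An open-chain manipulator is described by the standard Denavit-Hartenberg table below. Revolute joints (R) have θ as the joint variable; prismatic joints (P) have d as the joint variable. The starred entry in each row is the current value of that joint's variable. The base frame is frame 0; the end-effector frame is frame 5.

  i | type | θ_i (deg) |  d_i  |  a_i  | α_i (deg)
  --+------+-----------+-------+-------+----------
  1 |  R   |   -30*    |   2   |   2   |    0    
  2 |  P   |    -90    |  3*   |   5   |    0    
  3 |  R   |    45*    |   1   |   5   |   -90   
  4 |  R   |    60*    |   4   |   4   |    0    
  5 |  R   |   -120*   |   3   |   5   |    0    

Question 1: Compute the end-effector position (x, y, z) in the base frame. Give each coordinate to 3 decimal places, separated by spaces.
8.452 -12.695 6.866

after link 1: o_1 = (1.7321, -1.0000, 2.0000)
after link 2: o_2 = (-0.7679, -5.3301, 5.0000)
after link 3: o_3 = (0.5261, -10.1598, 6.0000)
after link 4: o_4 = (4.9075, -11.0563, 2.5359)
after link 5: o_5 = (8.4523, -12.6947, 6.8660)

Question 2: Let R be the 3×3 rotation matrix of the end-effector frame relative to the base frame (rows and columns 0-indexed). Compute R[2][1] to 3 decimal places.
End-effector y-axis (col 1 of R) = (0.2241,-0.8365,-0.5000)
R[2][1] = -0.5000

-0.500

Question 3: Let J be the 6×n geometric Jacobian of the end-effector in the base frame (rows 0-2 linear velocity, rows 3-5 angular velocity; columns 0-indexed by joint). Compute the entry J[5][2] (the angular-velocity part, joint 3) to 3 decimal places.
1.000

axis z_2 = (0.0000,0.0000,1.0000); lever o_n−o_2 = (9.2203,-7.3646,1.8660)
cross product → J_v[:, 2] = (7.3646,9.2203,-0.0000)
J_ω[:, 2] = z_2
entry J[5][2] = 1.0000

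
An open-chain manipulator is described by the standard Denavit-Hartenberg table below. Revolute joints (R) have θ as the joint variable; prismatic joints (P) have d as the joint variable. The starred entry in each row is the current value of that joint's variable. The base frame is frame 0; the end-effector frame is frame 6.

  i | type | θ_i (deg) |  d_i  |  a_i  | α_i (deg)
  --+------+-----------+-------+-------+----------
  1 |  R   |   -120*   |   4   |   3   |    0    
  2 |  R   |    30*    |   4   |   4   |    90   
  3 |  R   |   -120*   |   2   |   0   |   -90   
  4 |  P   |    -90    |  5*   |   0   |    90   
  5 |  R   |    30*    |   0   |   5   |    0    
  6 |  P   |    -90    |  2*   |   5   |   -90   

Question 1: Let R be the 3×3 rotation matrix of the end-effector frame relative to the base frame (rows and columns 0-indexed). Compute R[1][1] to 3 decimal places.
0.500

End-effector y-axis (col 1 of R) = (-0.0000,0.5000,-0.8660)
R[1][1] = 0.5000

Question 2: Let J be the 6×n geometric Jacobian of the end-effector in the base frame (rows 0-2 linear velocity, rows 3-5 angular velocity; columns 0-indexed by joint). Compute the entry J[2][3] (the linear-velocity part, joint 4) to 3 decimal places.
prismatic axis z_3 = (0.0000,-0.8660,-0.5000)
J_v[:, 3] = z_3; J_ω[:, 3] = (0,0,0)
entry J[2][3] = -0.5000

-0.500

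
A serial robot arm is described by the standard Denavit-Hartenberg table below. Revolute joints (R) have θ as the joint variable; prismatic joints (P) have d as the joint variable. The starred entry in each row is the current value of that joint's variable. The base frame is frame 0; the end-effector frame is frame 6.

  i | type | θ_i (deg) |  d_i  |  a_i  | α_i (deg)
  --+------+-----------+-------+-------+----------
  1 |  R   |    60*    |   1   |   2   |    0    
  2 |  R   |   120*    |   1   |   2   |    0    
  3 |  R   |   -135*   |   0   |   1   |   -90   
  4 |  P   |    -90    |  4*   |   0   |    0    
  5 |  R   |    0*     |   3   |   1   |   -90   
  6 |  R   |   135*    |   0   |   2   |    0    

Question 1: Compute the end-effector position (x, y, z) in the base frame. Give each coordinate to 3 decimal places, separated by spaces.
-4.243 6.389 1.586

after link 1: o_1 = (1.0000, 1.7321, 1.0000)
after link 2: o_2 = (-1.0000, 1.7321, 2.0000)
after link 3: o_3 = (-0.2929, 2.4392, 2.0000)
after link 4: o_4 = (-3.1213, 5.2676, 2.0000)
after link 5: o_5 = (-5.2426, 7.3889, 3.0000)
after link 6: o_6 = (-4.2426, 6.3889, 1.5858)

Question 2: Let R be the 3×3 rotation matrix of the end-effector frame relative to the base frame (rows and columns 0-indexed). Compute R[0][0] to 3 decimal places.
0.500

End-effector x-axis (col 0 of R) = (0.5000,-0.5000,-0.7071)
R[0][0] = 0.5000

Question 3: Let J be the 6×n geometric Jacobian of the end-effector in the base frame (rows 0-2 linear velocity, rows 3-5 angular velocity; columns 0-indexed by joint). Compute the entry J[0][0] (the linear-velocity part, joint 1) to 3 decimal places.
axis z_0 = ẑ; lever o_n−o_0 = (-4.2426,6.3889,1.5858)
cross product → J_v[:, 0] = (-6.3889,-4.2426,0.0000)
J_ω[:, 0] = z_0
entry J[0][0] = -6.3889

-6.389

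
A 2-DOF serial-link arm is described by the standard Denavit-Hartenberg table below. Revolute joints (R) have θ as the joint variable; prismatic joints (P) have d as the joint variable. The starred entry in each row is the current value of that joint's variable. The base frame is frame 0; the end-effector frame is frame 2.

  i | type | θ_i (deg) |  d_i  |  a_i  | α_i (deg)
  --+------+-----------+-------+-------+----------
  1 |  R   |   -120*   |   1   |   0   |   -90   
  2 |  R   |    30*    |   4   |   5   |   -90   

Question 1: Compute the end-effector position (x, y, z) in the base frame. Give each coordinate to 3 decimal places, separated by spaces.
1.299 -5.750 -1.500

after link 1: o_1 = (0.0000, 0.0000, 1.0000)
after link 2: o_2 = (1.2990, -5.7500, -1.5000)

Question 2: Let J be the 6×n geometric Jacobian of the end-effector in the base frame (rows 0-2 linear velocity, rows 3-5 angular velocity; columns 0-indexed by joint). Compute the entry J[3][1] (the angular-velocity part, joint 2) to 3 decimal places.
0.866

axis z_1 = (0.8660,-0.5000,0.0000); lever o_n−o_1 = (1.2990,-5.7500,-2.5000)
cross product → J_v[:, 1] = (1.2500,2.1651,-4.3301)
J_ω[:, 1] = z_1
entry J[3][1] = 0.8660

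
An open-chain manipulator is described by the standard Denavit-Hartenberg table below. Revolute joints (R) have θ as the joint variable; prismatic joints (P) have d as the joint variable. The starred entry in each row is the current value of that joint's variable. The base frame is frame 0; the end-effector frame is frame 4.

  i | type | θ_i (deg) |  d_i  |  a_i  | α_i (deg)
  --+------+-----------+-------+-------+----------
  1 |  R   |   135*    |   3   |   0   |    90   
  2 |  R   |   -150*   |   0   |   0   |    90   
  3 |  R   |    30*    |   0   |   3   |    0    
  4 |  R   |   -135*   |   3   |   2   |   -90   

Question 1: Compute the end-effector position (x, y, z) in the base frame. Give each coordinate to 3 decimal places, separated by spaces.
2.029 -2.640 4.558

after link 1: o_1 = (0.0000, 0.0000, 3.0000)
after link 2: o_2 = (0.0000, 0.0000, 3.0000)
after link 3: o_3 = (2.6517, -0.5303, 1.7010)
after link 4: o_4 = (2.0293, -2.6400, 4.5579)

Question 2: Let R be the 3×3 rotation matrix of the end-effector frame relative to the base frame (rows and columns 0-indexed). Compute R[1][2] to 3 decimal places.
-0.775

End-effector z-axis (col 2 of R) = (0.4085,-0.7745,-0.4830)
R[1][2] = -0.7745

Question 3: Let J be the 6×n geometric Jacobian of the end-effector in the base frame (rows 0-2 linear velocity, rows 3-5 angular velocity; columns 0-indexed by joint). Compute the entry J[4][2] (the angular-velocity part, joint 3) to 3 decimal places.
-0.354

axis z_2 = (0.3536,-0.3536,0.8660); lever o_n−o_2 = (2.0293,-2.6400,1.5579)
cross product → J_v[:, 2] = (1.7355,1.2066,-0.2159)
J_ω[:, 2] = z_2
entry J[4][2] = -0.3536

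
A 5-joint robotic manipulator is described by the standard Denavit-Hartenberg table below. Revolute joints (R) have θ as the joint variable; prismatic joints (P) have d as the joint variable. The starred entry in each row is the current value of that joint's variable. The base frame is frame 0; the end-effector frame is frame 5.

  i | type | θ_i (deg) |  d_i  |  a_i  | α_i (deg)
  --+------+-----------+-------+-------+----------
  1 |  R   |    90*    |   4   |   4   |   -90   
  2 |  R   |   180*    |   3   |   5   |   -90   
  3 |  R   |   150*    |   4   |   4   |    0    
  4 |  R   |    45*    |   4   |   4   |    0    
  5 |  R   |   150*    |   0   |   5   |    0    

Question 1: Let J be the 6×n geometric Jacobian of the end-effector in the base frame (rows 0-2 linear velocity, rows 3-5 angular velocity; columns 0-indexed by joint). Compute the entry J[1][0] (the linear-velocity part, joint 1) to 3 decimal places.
-3.329

axis z_0 = ẑ; lever o_n−o_0 = (-3.3294,1.4982,12.0000)
cross product → J_v[:, 0] = (-1.4982,-3.3294,0.0000)
J_ω[:, 0] = z_0
entry J[1][0] = -3.3294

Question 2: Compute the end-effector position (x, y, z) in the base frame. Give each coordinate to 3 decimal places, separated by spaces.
after link 1: o_1 = (0.0000, 4.0000, 4.0000)
after link 2: o_2 = (-3.0000, -1.0000, 4.0000)
after link 3: o_3 = (-1.0000, 2.4641, 8.0000)
after link 4: o_4 = (-2.0353, 6.3278, 12.0000)
after link 5: o_5 = (-3.3294, 1.4982, 12.0000)

-3.329 1.498 12.000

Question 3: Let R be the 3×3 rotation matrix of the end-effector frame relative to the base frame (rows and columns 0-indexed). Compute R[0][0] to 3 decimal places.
End-effector x-axis (col 0 of R) = (-0.2588,-0.9659,-0.0000)
R[0][0] = -0.2588

-0.259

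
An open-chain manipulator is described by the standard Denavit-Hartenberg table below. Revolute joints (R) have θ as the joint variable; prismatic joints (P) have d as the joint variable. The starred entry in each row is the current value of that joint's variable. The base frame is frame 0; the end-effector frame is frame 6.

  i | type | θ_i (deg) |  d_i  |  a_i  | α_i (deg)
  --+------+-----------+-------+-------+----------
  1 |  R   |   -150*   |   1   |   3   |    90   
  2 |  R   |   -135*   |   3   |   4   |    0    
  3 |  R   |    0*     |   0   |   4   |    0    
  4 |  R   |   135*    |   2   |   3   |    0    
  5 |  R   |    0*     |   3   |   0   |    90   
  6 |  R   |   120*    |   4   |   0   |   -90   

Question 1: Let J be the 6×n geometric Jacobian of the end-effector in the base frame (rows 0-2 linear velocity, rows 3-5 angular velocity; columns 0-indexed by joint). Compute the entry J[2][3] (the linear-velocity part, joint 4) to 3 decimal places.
axis z_3 = (-0.5000,0.8660,0.0000); lever o_n−o_3 = (-5.0981,2.8301,-4.0000)
cross product → J_v[:, 3] = (-3.4641,-2.0000,3.0000)
J_ω[:, 3] = z_3
entry J[2][3] = 3.0000

3.000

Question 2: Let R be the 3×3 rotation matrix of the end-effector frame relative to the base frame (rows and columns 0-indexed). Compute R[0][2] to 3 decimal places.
End-effector z-axis (col 2 of R) = (1.0000,0.0000,-0.0000)
R[0][2] = 1.0000

1.000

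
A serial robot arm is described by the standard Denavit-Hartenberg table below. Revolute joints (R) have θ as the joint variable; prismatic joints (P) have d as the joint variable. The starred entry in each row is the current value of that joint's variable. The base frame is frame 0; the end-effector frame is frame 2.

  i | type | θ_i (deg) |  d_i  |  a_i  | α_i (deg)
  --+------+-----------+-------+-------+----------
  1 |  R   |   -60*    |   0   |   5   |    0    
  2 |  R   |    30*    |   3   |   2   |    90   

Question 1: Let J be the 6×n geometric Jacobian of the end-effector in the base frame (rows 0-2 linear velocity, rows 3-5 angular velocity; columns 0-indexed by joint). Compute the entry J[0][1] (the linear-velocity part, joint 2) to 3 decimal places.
1.000

axis z_1 = (0.0000,0.0000,1.0000); lever o_n−o_1 = (1.7321,-1.0000,3.0000)
cross product → J_v[:, 1] = (1.0000,1.7321,-0.0000)
J_ω[:, 1] = z_1
entry J[0][1] = 1.0000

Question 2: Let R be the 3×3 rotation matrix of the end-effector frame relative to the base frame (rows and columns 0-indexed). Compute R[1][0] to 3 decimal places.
-0.500

End-effector x-axis (col 0 of R) = (0.8660,-0.5000,0.0000)
R[1][0] = -0.5000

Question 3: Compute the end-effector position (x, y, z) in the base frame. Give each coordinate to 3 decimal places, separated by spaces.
4.232 -5.330 3.000

after link 1: o_1 = (2.5000, -4.3301, 0.0000)
after link 2: o_2 = (4.2321, -5.3301, 3.0000)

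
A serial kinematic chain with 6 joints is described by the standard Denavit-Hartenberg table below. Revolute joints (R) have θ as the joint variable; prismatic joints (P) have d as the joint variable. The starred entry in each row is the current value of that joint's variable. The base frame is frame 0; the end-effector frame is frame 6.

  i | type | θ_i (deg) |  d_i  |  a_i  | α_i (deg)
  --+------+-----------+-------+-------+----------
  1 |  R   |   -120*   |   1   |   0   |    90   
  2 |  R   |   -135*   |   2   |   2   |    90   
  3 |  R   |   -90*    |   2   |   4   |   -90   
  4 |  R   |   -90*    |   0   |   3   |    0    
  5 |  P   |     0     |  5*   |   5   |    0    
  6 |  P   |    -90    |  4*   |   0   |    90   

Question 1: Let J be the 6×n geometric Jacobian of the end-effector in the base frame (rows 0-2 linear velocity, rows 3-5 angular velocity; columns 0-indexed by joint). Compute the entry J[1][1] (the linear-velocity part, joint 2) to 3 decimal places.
axis z_1 = (-0.8660,0.5000,0.0000); lever o_n−o_1 = (9.1567,11.8598,-0.7071)
cross product → J_v[:, 1] = (-0.3536,-0.6124,-14.8492)
J_ω[:, 1] = z_1
entry J[1][1] = -0.6124

-0.612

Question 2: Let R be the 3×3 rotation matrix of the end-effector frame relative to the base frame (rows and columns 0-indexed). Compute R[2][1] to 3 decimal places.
-0.707

End-effector y-axis (col 1 of R) = (0.3536,0.6124,-0.7071)
R[2][1] = -0.7071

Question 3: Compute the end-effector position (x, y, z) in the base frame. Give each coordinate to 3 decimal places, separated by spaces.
after link 1: o_1 = (0.0000, 0.0000, 1.0000)
after link 2: o_2 = (-1.0249, 2.2247, -0.4142)
after link 3: o_3 = (3.1463, 1.4495, 1.0000)
after link 4: o_4 = (4.2069, 3.2866, 3.1213)
after link 5: o_5 = (7.7425, 9.4103, 3.1213)
after link 6: o_6 = (9.1567, 11.8598, 0.2929)

9.157 11.860 0.293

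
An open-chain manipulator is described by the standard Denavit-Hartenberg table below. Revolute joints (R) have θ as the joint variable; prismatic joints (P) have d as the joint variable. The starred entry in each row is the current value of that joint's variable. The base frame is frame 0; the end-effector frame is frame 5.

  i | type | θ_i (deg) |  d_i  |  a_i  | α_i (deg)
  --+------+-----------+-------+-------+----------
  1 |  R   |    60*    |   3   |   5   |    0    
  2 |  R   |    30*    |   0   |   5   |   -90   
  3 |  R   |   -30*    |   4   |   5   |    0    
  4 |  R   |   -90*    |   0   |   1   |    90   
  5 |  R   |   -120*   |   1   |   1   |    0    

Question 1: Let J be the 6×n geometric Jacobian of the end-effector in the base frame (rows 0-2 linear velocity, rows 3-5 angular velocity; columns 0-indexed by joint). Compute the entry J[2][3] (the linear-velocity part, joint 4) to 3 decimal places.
axis z_3 = (-1.0000,0.0000,0.0000); lever o_n−o_3 = (0.8660,-1.1160,-0.0670)
cross product → J_v[:, 3] = (0.0000,-0.0670,1.1160)
J_ω[:, 3] = z_3
entry J[2][3] = 1.1160

1.116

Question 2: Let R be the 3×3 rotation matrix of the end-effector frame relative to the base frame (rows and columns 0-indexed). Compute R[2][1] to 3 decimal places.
End-effector y-axis (col 1 of R) = (0.5000,-0.4330,0.7500)
R[2][1] = 0.7500

0.750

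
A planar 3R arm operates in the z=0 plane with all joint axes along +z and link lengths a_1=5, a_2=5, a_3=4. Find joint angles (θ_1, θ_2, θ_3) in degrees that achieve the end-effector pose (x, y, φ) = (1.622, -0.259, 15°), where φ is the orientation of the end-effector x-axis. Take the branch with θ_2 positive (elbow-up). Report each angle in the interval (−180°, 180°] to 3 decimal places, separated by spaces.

wrist centre = target − a_3·(cos φ, sin φ) = (-2.2417, -1.2943)
cos θ_2 = (6.7004−5²−5²)/(2·5·5) = -0.8660; θ_2 = 149.9962° (elbow-up)
β = atan2(-1.2943,-2.2417) = -149.9995°; ψ = atan2(2.5003,0.6700) = 74.9981°
θ_1 = β − ψ = -224.9976°
θ_3 = φ − θ_1 − θ_2 = 90.0014° (wrapped to (-180°,180°])

135.002 149.996 90.001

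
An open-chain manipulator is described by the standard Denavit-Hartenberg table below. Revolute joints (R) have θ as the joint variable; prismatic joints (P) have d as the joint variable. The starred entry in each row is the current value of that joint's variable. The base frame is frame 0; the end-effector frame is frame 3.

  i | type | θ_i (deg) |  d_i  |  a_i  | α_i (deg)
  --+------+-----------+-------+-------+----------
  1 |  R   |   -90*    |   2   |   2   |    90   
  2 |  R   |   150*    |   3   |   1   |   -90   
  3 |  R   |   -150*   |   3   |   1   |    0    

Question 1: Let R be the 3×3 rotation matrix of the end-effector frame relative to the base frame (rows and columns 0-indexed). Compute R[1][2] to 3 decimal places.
End-effector z-axis (col 2 of R) = (-0.0000,0.5000,-0.8660)
R[1][2] = 0.5000

0.500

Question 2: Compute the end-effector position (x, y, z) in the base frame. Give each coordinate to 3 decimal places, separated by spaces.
after link 1: o_1 = (0.0000, -2.0000, 2.0000)
after link 2: o_2 = (-3.0000, -1.1340, 2.5000)
after link 3: o_3 = (-3.5000, -0.3840, -0.5311)

-3.500 -0.384 -0.531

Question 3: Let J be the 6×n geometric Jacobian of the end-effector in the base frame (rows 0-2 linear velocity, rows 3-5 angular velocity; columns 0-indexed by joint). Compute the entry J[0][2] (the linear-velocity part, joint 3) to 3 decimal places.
-0.866

axis z_2 = (-0.0000,0.5000,-0.8660); lever o_n−o_2 = (-0.5000,0.7500,-3.0311)
cross product → J_v[:, 2] = (-0.8660,0.4330,0.2500)
J_ω[:, 2] = z_2
entry J[0][2] = -0.8660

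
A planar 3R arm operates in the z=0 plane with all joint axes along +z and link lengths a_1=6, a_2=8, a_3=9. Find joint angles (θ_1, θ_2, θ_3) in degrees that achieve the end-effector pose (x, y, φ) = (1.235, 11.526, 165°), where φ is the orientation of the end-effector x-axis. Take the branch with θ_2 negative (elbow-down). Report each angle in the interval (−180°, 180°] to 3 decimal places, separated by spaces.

59.993 -29.986 134.993

wrist centre = target − a_3·(cos φ, sin φ) = (9.9283, 9.1966)
cos θ_2 = (183.1498−6²−8²)/(2·6·8) = 0.8661; θ_2 = -29.9865° (elbow-down)
β = atan2(9.1966,9.9283) = 42.8090°; ψ = atan2(-3.9984,12.9291) = -17.1843°
θ_1 = β − ψ = 59.9933°
θ_3 = φ − θ_1 − θ_2 = 134.9932° (wrapped to (-180°,180°])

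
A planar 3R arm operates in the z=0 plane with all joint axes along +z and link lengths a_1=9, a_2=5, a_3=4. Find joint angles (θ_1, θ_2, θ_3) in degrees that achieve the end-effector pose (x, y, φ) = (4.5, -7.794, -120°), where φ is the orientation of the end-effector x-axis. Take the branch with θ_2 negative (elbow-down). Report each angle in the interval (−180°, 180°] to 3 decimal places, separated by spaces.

0.001 -120.001 -0.000

wrist centre = target − a_3·(cos φ, sin φ) = (6.5000, -4.3299)
cos θ_2 = (60.9980−9²−5²)/(2·9·5) = -0.5000; θ_2 = -120.0015° (elbow-down)
β = atan2(-4.3299,6.5000) = -33.6691°; ψ = atan2(-4.3301,6.4999) = -33.6706°
θ_1 = β − ψ = 0.0015°
θ_3 = φ − θ_1 − θ_2 = -0.0000° (wrapped to (-180°,180°])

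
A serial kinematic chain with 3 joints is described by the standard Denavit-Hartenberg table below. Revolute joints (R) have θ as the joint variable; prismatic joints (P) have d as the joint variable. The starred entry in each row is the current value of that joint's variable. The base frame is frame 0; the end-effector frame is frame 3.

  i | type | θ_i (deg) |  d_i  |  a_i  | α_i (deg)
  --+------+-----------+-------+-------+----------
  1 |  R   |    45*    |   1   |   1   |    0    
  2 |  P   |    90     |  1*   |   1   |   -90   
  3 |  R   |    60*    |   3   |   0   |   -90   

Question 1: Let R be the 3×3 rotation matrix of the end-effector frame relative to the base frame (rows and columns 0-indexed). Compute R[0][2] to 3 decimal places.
0.612

End-effector z-axis (col 2 of R) = (0.6124,-0.6124,-0.5000)
R[0][2] = 0.6124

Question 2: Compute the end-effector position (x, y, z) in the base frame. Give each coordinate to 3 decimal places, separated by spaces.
-2.121 -0.707 2.000

after link 1: o_1 = (0.7071, 0.7071, 1.0000)
after link 2: o_2 = (0.0000, 1.4142, 2.0000)
after link 3: o_3 = (-2.1213, -0.7071, 2.0000)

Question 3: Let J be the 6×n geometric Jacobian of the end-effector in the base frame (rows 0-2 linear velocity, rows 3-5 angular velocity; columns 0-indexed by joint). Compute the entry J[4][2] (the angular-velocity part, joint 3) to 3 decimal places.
axis z_2 = (-0.7071,-0.7071,0.0000); lever o_n−o_2 = (-2.1213,-2.1213,0.0000)
cross product → J_v[:, 2] = (0.0000,-0.0000,0.0000)
J_ω[:, 2] = z_2
entry J[4][2] = -0.7071

-0.707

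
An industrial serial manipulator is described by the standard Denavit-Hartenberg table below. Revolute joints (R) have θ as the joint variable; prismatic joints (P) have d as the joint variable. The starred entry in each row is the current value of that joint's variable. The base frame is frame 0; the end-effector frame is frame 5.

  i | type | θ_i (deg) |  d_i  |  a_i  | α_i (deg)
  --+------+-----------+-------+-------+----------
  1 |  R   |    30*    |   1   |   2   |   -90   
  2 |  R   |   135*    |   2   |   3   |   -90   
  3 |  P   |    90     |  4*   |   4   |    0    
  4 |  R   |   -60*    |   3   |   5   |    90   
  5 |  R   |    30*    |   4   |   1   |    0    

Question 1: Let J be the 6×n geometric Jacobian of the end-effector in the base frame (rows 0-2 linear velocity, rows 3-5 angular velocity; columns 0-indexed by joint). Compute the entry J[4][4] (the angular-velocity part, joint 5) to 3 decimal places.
0.573

axis z_4 = (-0.7392,0.5732,-0.3536); lever o_n−o_4 = (-3.5058,1.4760,-1.5910)
cross product → J_v[:, 4] = (-0.3902,0.0634,0.9186)
J_ω[:, 4] = z_4
entry J[4][4] = 0.5732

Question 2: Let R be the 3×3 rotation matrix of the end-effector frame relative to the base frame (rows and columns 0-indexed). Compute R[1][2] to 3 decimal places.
0.573

End-effector z-axis (col 2 of R) = (-0.7392,0.5732,-0.3536)
R[1][2] = 0.5732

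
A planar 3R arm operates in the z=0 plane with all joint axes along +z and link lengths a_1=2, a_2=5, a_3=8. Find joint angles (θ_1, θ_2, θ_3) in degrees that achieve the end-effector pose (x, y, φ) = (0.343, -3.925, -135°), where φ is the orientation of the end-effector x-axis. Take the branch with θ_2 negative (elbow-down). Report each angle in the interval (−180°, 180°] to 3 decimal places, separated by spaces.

wrist centre = target − a_3·(cos φ, sin φ) = (5.9999, 1.7319)
cos θ_2 = (38.9976−2²−5²)/(2·2·5) = 0.4999; θ_2 = -60.0080° (elbow-down)
β = atan2(1.7319,5.9999) = 16.1008°; ψ = atan2(-4.3305,4.4994) = -43.9041°
θ_1 = β − ψ = 60.0048°
θ_3 = φ − θ_1 − θ_2 = -134.9968° (wrapped to (-180°,180°])

60.005 -60.008 -134.997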